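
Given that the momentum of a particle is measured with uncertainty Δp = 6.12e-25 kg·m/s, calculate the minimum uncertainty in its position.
86.158 pm

Using the Heisenberg uncertainty principle:
ΔxΔp ≥ ℏ/2

The minimum uncertainty in position is:
Δx_min = ℏ/(2Δp)
Δx_min = (1.055e-34 J·s) / (2 × 6.120e-25 kg·m/s)
Δx_min = 8.616e-11 m = 86.158 pm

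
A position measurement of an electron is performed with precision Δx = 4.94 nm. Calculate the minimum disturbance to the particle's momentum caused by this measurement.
1.067 × 10^-26 kg·m/s

The uncertainty principle implies that measuring position disturbs momentum:
ΔxΔp ≥ ℏ/2

When we measure position with precision Δx, we necessarily introduce a momentum uncertainty:
Δp ≥ ℏ/(2Δx)
Δp_min = (1.055e-34 J·s) / (2 × 4.940e-09 m)
Δp_min = 1.067e-26 kg·m/s

The more precisely we measure position, the greater the momentum disturbance.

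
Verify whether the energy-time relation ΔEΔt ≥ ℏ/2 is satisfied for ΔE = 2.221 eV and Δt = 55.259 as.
No, it violates the uncertainty relation.

Calculate the product ΔEΔt:
ΔE = 2.221 eV = 3.558e-19 J
ΔEΔt = (3.558e-19 J) × (5.526e-17 s)
ΔEΔt = 1.966e-35 J·s

Compare to the minimum allowed value ℏ/2:
ℏ/2 = 5.273e-35 J·s

Since ΔEΔt = 1.966e-35 J·s < 5.273e-35 J·s = ℏ/2,
this violates the uncertainty relation.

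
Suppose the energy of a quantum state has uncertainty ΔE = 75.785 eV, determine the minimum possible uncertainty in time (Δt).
4.343 as

Using the energy-time uncertainty principle:
ΔEΔt ≥ ℏ/2

The minimum uncertainty in time is:
Δt_min = ℏ/(2ΔE)
Δt_min = (1.055e-34 J·s) / (2 × 1.214e-17 J)
Δt_min = 4.343e-18 s = 4.343 as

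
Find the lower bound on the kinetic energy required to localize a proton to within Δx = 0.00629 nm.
131.115 meV

Localizing a particle requires giving it sufficient momentum uncertainty:

1. From uncertainty principle: Δp ≥ ℏ/(2Δx)
   Δp_min = (1.055e-34 J·s) / (2 × 6.290e-12 m)
   Δp_min = 8.383e-24 kg·m/s

2. This momentum uncertainty corresponds to kinetic energy:
   KE ≈ (Δp)²/(2m) = (8.383e-24)²/(2 × 1.673e-27 kg)
   KE = 2.101e-20 J = 131.115 meV

Tighter localization requires more energy.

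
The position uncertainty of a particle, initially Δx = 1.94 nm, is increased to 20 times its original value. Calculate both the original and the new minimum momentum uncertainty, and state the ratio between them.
Original Δp_min = 2.718 × 10^-26 kg·m/s; new Δp'_min = 1.359 × 10^-27 kg·m/s; ratio Δp'_min/Δp_min = 1/20.

From the uncertainty principle ΔxΔp ≥ ℏ/2, the minimum momentum uncertainty is Δp_min = ℏ/(2Δx).

Original (Δx = 1.94 nm = 1.940e-09 m):
Δp_min = (1.055e-34 J·s)/(2 × 1.940e-09 m) = 2.718e-26 kg·m/s

When Δx → 20Δx:
Δp'_min = ℏ/(2 × 20Δx) = (1/20) × ℏ/(2Δx) = (1/20) × Δp_min
Δp'_min = 1/20 × 2.718e-26 kg·m/s = 1.359e-27 kg·m/s

Since Δp_min ∝ 1/Δx, when Δx is increased to 20 times its original value, Δp_min decreases to 1/20 of its original value.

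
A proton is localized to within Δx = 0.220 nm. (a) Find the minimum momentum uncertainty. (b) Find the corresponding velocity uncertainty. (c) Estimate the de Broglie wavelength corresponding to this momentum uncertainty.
(a) Δp_min = 2.397 × 10^-25 kg·m/s
(b) Δv_min = 143.293 m/s
(c) λ_dB = 2.765 nm

Step-by-step:

(a) From the uncertainty principle:
Δp_min = ℏ/(2Δx) = (1.055e-34 J·s)/(2 × 2.200e-10 m) = 2.397e-25 kg·m/s

(b) The velocity uncertainty:
Δv = Δp/m = (2.397e-25 kg·m/s)/(1.673e-27 kg) = 1.433e+02 m/s = 143.293 m/s

(c) The de Broglie wavelength for this momentum:
λ = h/p = (6.626e-34 J·s)/(2.397e-25 kg·m/s) = 2.765e-09 m = 2.765 nm

Note: The de Broglie wavelength is comparable to the localization size, as expected from wave-particle duality.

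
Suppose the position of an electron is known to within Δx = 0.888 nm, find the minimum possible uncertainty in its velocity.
65.184 km/s

Using the Heisenberg uncertainty principle and Δp = mΔv:
ΔxΔp ≥ ℏ/2
Δx(mΔv) ≥ ℏ/2

The minimum uncertainty in velocity is:
Δv_min = ℏ/(2mΔx)
Δv_min = (1.055e-34 J·s) / (2 × 9.109e-31 kg × 8.880e-10 m)
Δv_min = 6.518e+04 m/s = 65.184 km/s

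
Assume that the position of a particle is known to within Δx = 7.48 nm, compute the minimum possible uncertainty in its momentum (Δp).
7.049 × 10^-27 kg·m/s

Using the Heisenberg uncertainty principle:
ΔxΔp ≥ ℏ/2

The minimum uncertainty in momentum is:
Δp_min = ℏ/(2Δx)
Δp_min = (1.055e-34 J·s) / (2 × 7.480e-09 m)
Δp_min = 7.049e-27 kg·m/s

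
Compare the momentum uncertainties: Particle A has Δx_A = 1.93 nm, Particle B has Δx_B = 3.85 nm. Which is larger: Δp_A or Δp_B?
Particle A has the larger minimum momentum uncertainty, by a factor of 1.99.

For each particle, the minimum momentum uncertainty is Δp_min = ℏ/(2Δx):

Particle A: Δp_A = ℏ/(2×1.930e-09 m) = 2.732e-26 kg·m/s
Particle B: Δp_B = ℏ/(2×3.850e-09 m) = 1.370e-26 kg·m/s

Ratio: Δp_A/Δp_B = 1.99

Since Δp_min ∝ 1/Δx, the particle with smaller position uncertainty (A) has larger momentum uncertainty.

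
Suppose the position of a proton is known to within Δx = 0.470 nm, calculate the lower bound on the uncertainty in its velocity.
67.073 m/s

Using the Heisenberg uncertainty principle and Δp = mΔv:
ΔxΔp ≥ ℏ/2
Δx(mΔv) ≥ ℏ/2

The minimum uncertainty in velocity is:
Δv_min = ℏ/(2mΔx)
Δv_min = (1.055e-34 J·s) / (2 × 1.673e-27 kg × 4.700e-10 m)
Δv_min = 6.707e+01 m/s = 67.073 m/s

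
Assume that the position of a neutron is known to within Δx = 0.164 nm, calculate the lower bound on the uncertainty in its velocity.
191.958 m/s

Using the Heisenberg uncertainty principle and Δp = mΔv:
ΔxΔp ≥ ℏ/2
Δx(mΔv) ≥ ℏ/2

The minimum uncertainty in velocity is:
Δv_min = ℏ/(2mΔx)
Δv_min = (1.055e-34 J·s) / (2 × 1.675e-27 kg × 1.640e-10 m)
Δv_min = 1.920e+02 m/s = 191.958 m/s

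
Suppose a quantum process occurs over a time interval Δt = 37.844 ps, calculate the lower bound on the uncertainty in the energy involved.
8.696 μeV

Using the energy-time uncertainty principle:
ΔEΔt ≥ ℏ/2

The minimum uncertainty in energy is:
ΔE_min = ℏ/(2Δt)
ΔE_min = (1.055e-34 J·s) / (2 × 3.784e-11 s)
ΔE_min = 1.393e-24 J = 8.696 μeV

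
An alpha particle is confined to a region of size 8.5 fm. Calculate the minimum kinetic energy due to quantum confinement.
18.073 keV

Using the uncertainty principle:

1. Position uncertainty: Δx ≈ 8.500e-15 m
2. Minimum momentum uncertainty: Δp = ℏ/(2Δx) = 6.203e-21 kg·m/s
3. Minimum kinetic energy:
   KE = (Δp)²/(2m) = (6.203e-21)²/(2 × 6.645e-27 kg)
   KE = 2.896e-15 J = 18.073 keV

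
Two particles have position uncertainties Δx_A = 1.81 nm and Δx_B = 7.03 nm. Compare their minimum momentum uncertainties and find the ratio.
Particle A has the larger minimum momentum uncertainty, by a factor of 3.88.

For each particle, the minimum momentum uncertainty is Δp_min = ℏ/(2Δx):

Particle A: Δp_A = ℏ/(2×1.810e-09 m) = 2.913e-26 kg·m/s
Particle B: Δp_B = ℏ/(2×7.030e-09 m) = 7.501e-27 kg·m/s

Ratio: Δp_A/Δp_B = 3.88

Since Δp_min ∝ 1/Δx, the particle with smaller position uncertainty (A) has larger momentum uncertainty.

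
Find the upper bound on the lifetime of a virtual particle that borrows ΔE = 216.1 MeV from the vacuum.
1.523 ys

Using the energy-time uncertainty principle:
ΔEΔt ≥ ℏ/2

For a virtual particle borrowing energy ΔE, the maximum lifetime is:
Δt_max = ℏ/(2ΔE)

Converting energy:
ΔE = 216.1 MeV = 3.462e-11 J

Δt_max = (1.055e-34 J·s) / (2 × 3.462e-11 J)
Δt_max = 1.523e-24 s = 1.523 ys

Virtual particles with higher borrowed energy exist for shorter times.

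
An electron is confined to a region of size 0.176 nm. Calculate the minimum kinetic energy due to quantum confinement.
307.495 meV

Using the uncertainty principle:

1. Position uncertainty: Δx ≈ 1.760e-10 m
2. Minimum momentum uncertainty: Δp = ℏ/(2Δx) = 2.996e-25 kg·m/s
3. Minimum kinetic energy:
   KE = (Δp)²/(2m) = (2.996e-25)²/(2 × 9.109e-31 kg)
   KE = 4.927e-20 J = 307.495 meV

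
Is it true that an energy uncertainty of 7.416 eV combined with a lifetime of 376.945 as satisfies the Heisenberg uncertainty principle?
Yes, it satisfies the uncertainty relation.

Calculate the product ΔEΔt:
ΔE = 7.416 eV = 1.188e-18 J
ΔEΔt = (1.188e-18 J) × (3.769e-16 s)
ΔEΔt = 4.479e-34 J·s

Compare to the minimum allowed value ℏ/2:
ℏ/2 = 5.273e-35 J·s

Since ΔEΔt = 4.479e-34 J·s ≥ 5.273e-35 J·s = ℏ/2,
this satisfies the uncertainty relation.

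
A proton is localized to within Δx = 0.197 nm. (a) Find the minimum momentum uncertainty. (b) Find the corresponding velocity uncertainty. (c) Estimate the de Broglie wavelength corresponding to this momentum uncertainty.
(a) Δp_min = 2.677 × 10^-25 kg·m/s
(b) Δv_min = 160.023 m/s
(c) λ_dB = 2.476 nm

Step-by-step:

(a) From the uncertainty principle:
Δp_min = ℏ/(2Δx) = (1.055e-34 J·s)/(2 × 1.970e-10 m) = 2.677e-25 kg·m/s

(b) The velocity uncertainty:
Δv = Δp/m = (2.677e-25 kg·m/s)/(1.673e-27 kg) = 1.600e+02 m/s = 160.023 m/s

(c) The de Broglie wavelength for this momentum:
λ = h/p = (6.626e-34 J·s)/(2.677e-25 kg·m/s) = 2.476e-09 m = 2.476 nm

Note: The de Broglie wavelength is comparable to the localization size, as expected from wave-particle duality.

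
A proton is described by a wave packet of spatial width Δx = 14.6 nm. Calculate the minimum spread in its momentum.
3.612 × 10^-27 kg·m/s

For a wave packet, the spatial width Δx and momentum spread Δp are related by the uncertainty principle:
ΔxΔp ≥ ℏ/2

The minimum momentum spread is:
Δp_min = ℏ/(2Δx)
Δp_min = (1.055e-34 J·s) / (2 × 1.460e-08 m)
Δp_min = 3.612e-27 kg·m/s

A wave packet cannot have both a well-defined position and well-defined momentum.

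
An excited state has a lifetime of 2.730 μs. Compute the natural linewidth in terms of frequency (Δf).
29.149 kHz

Using the energy-time uncertainty principle and E = hf:
ΔEΔt ≥ ℏ/2
hΔf·Δt ≥ ℏ/2

The minimum frequency uncertainty is:
Δf = ℏ/(2hτ) = 1/(4πτ)
Δf = 1/(4π × 2.730e-06 s)
Δf = 2.915e+04 Hz = 29.149 kHz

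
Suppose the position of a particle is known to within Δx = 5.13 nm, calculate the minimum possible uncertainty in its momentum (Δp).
1.028 × 10^-26 kg·m/s

Using the Heisenberg uncertainty principle:
ΔxΔp ≥ ℏ/2

The minimum uncertainty in momentum is:
Δp_min = ℏ/(2Δx)
Δp_min = (1.055e-34 J·s) / (2 × 5.130e-09 m)
Δp_min = 1.028e-26 kg·m/s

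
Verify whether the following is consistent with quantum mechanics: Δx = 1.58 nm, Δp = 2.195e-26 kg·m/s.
No, it violates the uncertainty principle (impossible measurement).

Calculate the product ΔxΔp:
ΔxΔp = (1.580e-09 m) × (2.195e-26 kg·m/s)
ΔxΔp = 3.468e-35 J·s

Compare to the minimum allowed value ℏ/2:
ℏ/2 = 5.273e-35 J·s

Since ΔxΔp = 3.468e-35 J·s < 5.273e-35 J·s = ℏ/2,
the measurement violates the uncertainty principle.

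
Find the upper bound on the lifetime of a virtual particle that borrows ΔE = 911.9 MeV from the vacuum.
3.609 × 10^-25 s

Using the energy-time uncertainty principle:
ΔEΔt ≥ ℏ/2

For a virtual particle borrowing energy ΔE, the maximum lifetime is:
Δt_max = ℏ/(2ΔE)

Converting energy:
ΔE = 911.9 MeV = 1.461e-10 J

Δt_max = (1.055e-34 J·s) / (2 × 1.461e-10 J)
Δt_max = 3.609e-25 s = 3.609 × 10^-25 s

Virtual particles with higher borrowed energy exist for shorter times.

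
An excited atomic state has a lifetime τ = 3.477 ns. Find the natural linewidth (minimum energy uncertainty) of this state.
94.652 neV

Using the energy-time uncertainty principle:
ΔEΔt ≥ ℏ/2

The lifetime τ represents the time uncertainty Δt.
The natural linewidth (minimum energy uncertainty) is:

ΔE = ℏ/(2τ)
ΔE = (1.055e-34 J·s) / (2 × 3.477e-09 s)
ΔE = 1.516e-26 J = 94.652 neV

This natural linewidth limits the precision of spectroscopic measurements.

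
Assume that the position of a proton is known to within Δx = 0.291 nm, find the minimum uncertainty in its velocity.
108.332 m/s

Using the Heisenberg uncertainty principle and Δp = mΔv:
ΔxΔp ≥ ℏ/2
Δx(mΔv) ≥ ℏ/2

The minimum uncertainty in velocity is:
Δv_min = ℏ/(2mΔx)
Δv_min = (1.055e-34 J·s) / (2 × 1.673e-27 kg × 2.910e-10 m)
Δv_min = 1.083e+02 m/s = 108.332 m/s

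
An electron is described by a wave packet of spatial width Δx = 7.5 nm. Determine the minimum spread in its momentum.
7.030 × 10^-27 kg·m/s

For a wave packet, the spatial width Δx and momentum spread Δp are related by the uncertainty principle:
ΔxΔp ≥ ℏ/2

The minimum momentum spread is:
Δp_min = ℏ/(2Δx)
Δp_min = (1.055e-34 J·s) / (2 × 7.500e-09 m)
Δp_min = 7.030e-27 kg·m/s

A wave packet cannot have both a well-defined position and well-defined momentum.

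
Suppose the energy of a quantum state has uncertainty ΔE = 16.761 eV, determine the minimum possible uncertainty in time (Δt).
19.635 as

Using the energy-time uncertainty principle:
ΔEΔt ≥ ℏ/2

The minimum uncertainty in time is:
Δt_min = ℏ/(2ΔE)
Δt_min = (1.055e-34 J·s) / (2 × 2.685e-18 J)
Δt_min = 1.964e-17 s = 19.635 as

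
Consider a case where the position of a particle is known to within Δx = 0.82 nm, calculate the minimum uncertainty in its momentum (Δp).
6.430 × 10^-26 kg·m/s

Using the Heisenberg uncertainty principle:
ΔxΔp ≥ ℏ/2

The minimum uncertainty in momentum is:
Δp_min = ℏ/(2Δx)
Δp_min = (1.055e-34 J·s) / (2 × 8.200e-10 m)
Δp_min = 6.430e-26 kg·m/s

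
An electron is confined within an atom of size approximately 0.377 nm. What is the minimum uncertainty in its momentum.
1.399 × 10^-25 kg·m/s

Using the Heisenberg uncertainty principle:
ΔxΔp ≥ ℏ/2

With Δx ≈ L = 3.770e-10 m (the confinement size):
Δp_min = ℏ/(2Δx)
Δp_min = (1.055e-34 J·s) / (2 × 3.770e-10 m)
Δp_min = 1.399e-25 kg·m/s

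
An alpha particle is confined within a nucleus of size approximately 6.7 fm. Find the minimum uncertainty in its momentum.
7.870 × 10^-21 kg·m/s

Using the Heisenberg uncertainty principle:
ΔxΔp ≥ ℏ/2

With Δx ≈ L = 6.700e-15 m (the confinement size):
Δp_min = ℏ/(2Δx)
Δp_min = (1.055e-34 J·s) / (2 × 6.700e-15 m)
Δp_min = 7.870e-21 kg·m/s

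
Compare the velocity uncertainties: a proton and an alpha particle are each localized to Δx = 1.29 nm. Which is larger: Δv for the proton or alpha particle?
The proton has the larger minimum velocity uncertainty, by a ratio of 4.0.

For both particles, Δp_min = ℏ/(2Δx) = 4.087e-26 kg·m/s (same for both).

The velocity uncertainty is Δv = Δp/m:
- proton: Δv = 4.087e-26 / 1.673e-27 = 2.444e+01 m/s = 24.438 m/s
- alpha particle: Δv = 4.087e-26 / 6.645e-27 = 6.152e+00 m/s = 6.152 m/s

Ratio: 2.444e+01 / 6.152e+00 = 4.0

The lighter particle has larger velocity uncertainty because Δv ∝ 1/m.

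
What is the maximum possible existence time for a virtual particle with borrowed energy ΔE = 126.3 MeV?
2.606 ys

Using the energy-time uncertainty principle:
ΔEΔt ≥ ℏ/2

For a virtual particle borrowing energy ΔE, the maximum lifetime is:
Δt_max = ℏ/(2ΔE)

Converting energy:
ΔE = 126.3 MeV = 2.024e-11 J

Δt_max = (1.055e-34 J·s) / (2 × 2.024e-11 J)
Δt_max = 2.606e-24 s = 2.606 ys

Virtual particles with higher borrowed energy exist for shorter times.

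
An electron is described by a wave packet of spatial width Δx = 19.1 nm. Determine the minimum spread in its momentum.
2.761 × 10^-27 kg·m/s

For a wave packet, the spatial width Δx and momentum spread Δp are related by the uncertainty principle:
ΔxΔp ≥ ℏ/2

The minimum momentum spread is:
Δp_min = ℏ/(2Δx)
Δp_min = (1.055e-34 J·s) / (2 × 1.910e-08 m)
Δp_min = 2.761e-27 kg·m/s

A wave packet cannot have both a well-defined position and well-defined momentum.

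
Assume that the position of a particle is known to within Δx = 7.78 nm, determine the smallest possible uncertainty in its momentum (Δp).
6.777 × 10^-27 kg·m/s

Using the Heisenberg uncertainty principle:
ΔxΔp ≥ ℏ/2

The minimum uncertainty in momentum is:
Δp_min = ℏ/(2Δx)
Δp_min = (1.055e-34 J·s) / (2 × 7.780e-09 m)
Δp_min = 6.777e-27 kg·m/s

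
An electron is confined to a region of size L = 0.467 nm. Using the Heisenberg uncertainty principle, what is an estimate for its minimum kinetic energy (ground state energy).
43.675 meV

Using the uncertainty principle to estimate ground state energy:

1. The position uncertainty is approximately the confinement size:
   Δx ≈ L = 4.670e-10 m

2. From ΔxΔp ≥ ℏ/2, the minimum momentum uncertainty is:
   Δp ≈ ℏ/(2L) = 1.129e-25 kg·m/s

3. The kinetic energy is approximately:
   KE ≈ (Δp)²/(2m) = (1.129e-25)²/(2 × 9.109e-31 kg)
   KE ≈ 6.997e-21 J = 43.675 meV

This is an order-of-magnitude estimate of the ground state energy.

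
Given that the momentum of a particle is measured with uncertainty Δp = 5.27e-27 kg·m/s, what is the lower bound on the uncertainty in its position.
10.005 nm

Using the Heisenberg uncertainty principle:
ΔxΔp ≥ ℏ/2

The minimum uncertainty in position is:
Δx_min = ℏ/(2Δp)
Δx_min = (1.055e-34 J·s) / (2 × 5.270e-27 kg·m/s)
Δx_min = 1.001e-08 m = 10.005 nm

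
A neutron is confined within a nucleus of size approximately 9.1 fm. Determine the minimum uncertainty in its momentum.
5.794 × 10^-21 kg·m/s

Using the Heisenberg uncertainty principle:
ΔxΔp ≥ ℏ/2

With Δx ≈ L = 9.100e-15 m (the confinement size):
Δp_min = ℏ/(2Δx)
Δp_min = (1.055e-34 J·s) / (2 × 9.100e-15 m)
Δp_min = 5.794e-21 kg·m/s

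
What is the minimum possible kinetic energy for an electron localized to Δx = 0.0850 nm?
1.318 eV

Localizing a particle requires giving it sufficient momentum uncertainty:

1. From uncertainty principle: Δp ≥ ℏ/(2Δx)
   Δp_min = (1.055e-34 J·s) / (2 × 8.500e-11 m)
   Δp_min = 6.203e-25 kg·m/s

2. This momentum uncertainty corresponds to kinetic energy:
   KE ≈ (Δp)²/(2m) = (6.203e-25)²/(2 × 9.109e-31 kg)
   KE = 2.112e-19 J = 1.318 eV

Tighter localization requires more energy.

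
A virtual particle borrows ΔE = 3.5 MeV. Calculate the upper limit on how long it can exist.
94.030 ys

Using the energy-time uncertainty principle:
ΔEΔt ≥ ℏ/2

For a virtual particle borrowing energy ΔE, the maximum lifetime is:
Δt_max = ℏ/(2ΔE)

Converting energy:
ΔE = 3.5 MeV = 5.608e-13 J

Δt_max = (1.055e-34 J·s) / (2 × 5.608e-13 J)
Δt_max = 9.403e-23 s = 94.030 ys

Virtual particles with higher borrowed energy exist for shorter times.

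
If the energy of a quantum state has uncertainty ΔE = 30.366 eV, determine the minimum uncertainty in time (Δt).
10.838 as

Using the energy-time uncertainty principle:
ΔEΔt ≥ ℏ/2

The minimum uncertainty in time is:
Δt_min = ℏ/(2ΔE)
Δt_min = (1.055e-34 J·s) / (2 × 4.865e-18 J)
Δt_min = 1.084e-17 s = 10.838 as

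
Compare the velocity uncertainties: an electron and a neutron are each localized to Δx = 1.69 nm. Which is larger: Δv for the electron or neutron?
The electron has the larger minimum velocity uncertainty, by a ratio of 1838.7.

For both particles, Δp_min = ℏ/(2Δx) = 3.120e-26 kg·m/s (same for both).

The velocity uncertainty is Δv = Δp/m:
- electron: Δv = 3.120e-26 / 9.109e-31 = 3.425e+04 m/s = 34.251 km/s
- neutron: Δv = 3.120e-26 / 1.675e-27 = 1.863e+01 m/s = 18.628 m/s

Ratio: 3.425e+04 / 1.863e+01 = 1838.7

The lighter particle has larger velocity uncertainty because Δv ∝ 1/m.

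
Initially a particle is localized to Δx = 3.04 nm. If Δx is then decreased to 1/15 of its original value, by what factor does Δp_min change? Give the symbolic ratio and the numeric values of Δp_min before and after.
Original Δp_min = 1.734 × 10^-26 kg·m/s; new Δp'_min = 2.602 × 10^-25 kg·m/s; ratio Δp'_min/Δp_min = 15.

From the uncertainty principle ΔxΔp ≥ ℏ/2, the minimum momentum uncertainty is Δp_min = ℏ/(2Δx).

Original (Δx = 3.04 nm = 3.040e-09 m):
Δp_min = (1.055e-34 J·s)/(2 × 3.040e-09 m) = 1.734e-26 kg·m/s

When Δx → (1/15)Δx:
Δp'_min = ℏ/(2 × (1/15)Δx) = 15 × ℏ/(2Δx) = 15 × Δp_min
Δp'_min = 15 × 1.734e-26 kg·m/s = 2.602e-25 kg·m/s

Since Δp_min ∝ 1/Δx, when Δx is decreased to 1/15 of its original value, Δp_min increases to 15 times its original value.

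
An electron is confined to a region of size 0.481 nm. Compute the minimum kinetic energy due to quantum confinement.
41.169 meV

Using the uncertainty principle:

1. Position uncertainty: Δx ≈ 4.810e-10 m
2. Minimum momentum uncertainty: Δp = ℏ/(2Δx) = 1.096e-25 kg·m/s
3. Minimum kinetic energy:
   KE = (Δp)²/(2m) = (1.096e-25)²/(2 × 9.109e-31 kg)
   KE = 6.596e-21 J = 41.169 meV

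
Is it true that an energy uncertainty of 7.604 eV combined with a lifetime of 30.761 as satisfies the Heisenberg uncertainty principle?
No, it violates the uncertainty relation.

Calculate the product ΔEΔt:
ΔE = 7.604 eV = 1.218e-18 J
ΔEΔt = (1.218e-18 J) × (3.076e-17 s)
ΔEΔt = 3.748e-35 J·s

Compare to the minimum allowed value ℏ/2:
ℏ/2 = 5.273e-35 J·s

Since ΔEΔt = 3.748e-35 J·s < 5.273e-35 J·s = ℏ/2,
this violates the uncertainty relation.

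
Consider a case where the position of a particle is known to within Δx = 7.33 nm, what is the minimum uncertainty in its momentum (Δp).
7.194 × 10^-27 kg·m/s

Using the Heisenberg uncertainty principle:
ΔxΔp ≥ ℏ/2

The minimum uncertainty in momentum is:
Δp_min = ℏ/(2Δx)
Δp_min = (1.055e-34 J·s) / (2 × 7.330e-09 m)
Δp_min = 7.194e-27 kg·m/s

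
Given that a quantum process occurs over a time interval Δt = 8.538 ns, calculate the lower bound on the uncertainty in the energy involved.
38.546 neV

Using the energy-time uncertainty principle:
ΔEΔt ≥ ℏ/2

The minimum uncertainty in energy is:
ΔE_min = ℏ/(2Δt)
ΔE_min = (1.055e-34 J·s) / (2 × 8.538e-09 s)
ΔE_min = 6.176e-27 J = 38.546 neV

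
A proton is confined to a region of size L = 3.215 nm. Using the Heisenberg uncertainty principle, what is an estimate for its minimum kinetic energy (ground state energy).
501.871 neV

Using the uncertainty principle to estimate ground state energy:

1. The position uncertainty is approximately the confinement size:
   Δx ≈ L = 3.215e-09 m

2. From ΔxΔp ≥ ℏ/2, the minimum momentum uncertainty is:
   Δp ≈ ℏ/(2L) = 1.640e-26 kg·m/s

3. The kinetic energy is approximately:
   KE ≈ (Δp)²/(2m) = (1.640e-26)²/(2 × 1.673e-27 kg)
   KE ≈ 8.041e-26 J = 501.871 neV

This is an order-of-magnitude estimate of the ground state energy.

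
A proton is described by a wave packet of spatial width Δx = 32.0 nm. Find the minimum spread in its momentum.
1.648 × 10^-27 kg·m/s

For a wave packet, the spatial width Δx and momentum spread Δp are related by the uncertainty principle:
ΔxΔp ≥ ℏ/2

The minimum momentum spread is:
Δp_min = ℏ/(2Δx)
Δp_min = (1.055e-34 J·s) / (2 × 3.200e-08 m)
Δp_min = 1.648e-27 kg·m/s

A wave packet cannot have both a well-defined position and well-defined momentum.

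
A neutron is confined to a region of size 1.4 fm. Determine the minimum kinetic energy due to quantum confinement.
2.643 MeV

Using the uncertainty principle:

1. Position uncertainty: Δx ≈ 1.400e-15 m
2. Minimum momentum uncertainty: Δp = ℏ/(2Δx) = 3.766e-20 kg·m/s
3. Minimum kinetic energy:
   KE = (Δp)²/(2m) = (3.766e-20)²/(2 × 1.675e-27 kg)
   KE = 4.235e-13 J = 2.643 MeV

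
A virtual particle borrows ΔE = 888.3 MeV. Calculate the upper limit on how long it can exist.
3.705 × 10^-25 s

Using the energy-time uncertainty principle:
ΔEΔt ≥ ℏ/2

For a virtual particle borrowing energy ΔE, the maximum lifetime is:
Δt_max = ℏ/(2ΔE)

Converting energy:
ΔE = 888.3 MeV = 1.423e-10 J

Δt_max = (1.055e-34 J·s) / (2 × 1.423e-10 J)
Δt_max = 3.705e-25 s = 3.705 × 10^-25 s

Virtual particles with higher borrowed energy exist for shorter times.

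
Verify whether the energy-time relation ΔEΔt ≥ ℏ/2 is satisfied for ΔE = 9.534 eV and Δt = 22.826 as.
No, it violates the uncertainty relation.

Calculate the product ΔEΔt:
ΔE = 9.534 eV = 1.528e-18 J
ΔEΔt = (1.528e-18 J) × (2.283e-17 s)
ΔEΔt = 3.487e-35 J·s

Compare to the minimum allowed value ℏ/2:
ℏ/2 = 5.273e-35 J·s

Since ΔEΔt = 3.487e-35 J·s < 5.273e-35 J·s = ℏ/2,
this violates the uncertainty relation.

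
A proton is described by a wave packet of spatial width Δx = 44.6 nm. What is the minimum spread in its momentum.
1.182 × 10^-27 kg·m/s

For a wave packet, the spatial width Δx and momentum spread Δp are related by the uncertainty principle:
ΔxΔp ≥ ℏ/2

The minimum momentum spread is:
Δp_min = ℏ/(2Δx)
Δp_min = (1.055e-34 J·s) / (2 × 4.460e-08 m)
Δp_min = 1.182e-27 kg·m/s

A wave packet cannot have both a well-defined position and well-defined momentum.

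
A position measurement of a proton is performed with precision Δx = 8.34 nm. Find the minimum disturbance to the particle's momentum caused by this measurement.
6.322 × 10^-27 kg·m/s

The uncertainty principle implies that measuring position disturbs momentum:
ΔxΔp ≥ ℏ/2

When we measure position with precision Δx, we necessarily introduce a momentum uncertainty:
Δp ≥ ℏ/(2Δx)
Δp_min = (1.055e-34 J·s) / (2 × 8.340e-09 m)
Δp_min = 6.322e-27 kg·m/s

The more precisely we measure position, the greater the momentum disturbance.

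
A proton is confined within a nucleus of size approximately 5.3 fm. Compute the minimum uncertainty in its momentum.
9.949 × 10^-21 kg·m/s

Using the Heisenberg uncertainty principle:
ΔxΔp ≥ ℏ/2

With Δx ≈ L = 5.300e-15 m (the confinement size):
Δp_min = ℏ/(2Δx)
Δp_min = (1.055e-34 J·s) / (2 × 5.300e-15 m)
Δp_min = 9.949e-21 kg·m/s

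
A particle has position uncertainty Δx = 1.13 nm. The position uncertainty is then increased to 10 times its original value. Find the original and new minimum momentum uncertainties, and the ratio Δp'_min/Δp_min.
Original Δp_min = 4.666 × 10^-26 kg·m/s; new Δp'_min = 4.666 × 10^-27 kg·m/s; ratio Δp'_min/Δp_min = 1/10.

From the uncertainty principle ΔxΔp ≥ ℏ/2, the minimum momentum uncertainty is Δp_min = ℏ/(2Δx).

Original (Δx = 1.13 nm = 1.130e-09 m):
Δp_min = (1.055e-34 J·s)/(2 × 1.130e-09 m) = 4.666e-26 kg·m/s

When Δx → 10Δx:
Δp'_min = ℏ/(2 × 10Δx) = (1/10) × ℏ/(2Δx) = (1/10) × Δp_min
Δp'_min = 1/10 × 4.666e-26 kg·m/s = 4.666e-27 kg·m/s

Since Δp_min ∝ 1/Δx, when Δx is increased to 10 times its original value, Δp_min decreases to 1/10 of its original value.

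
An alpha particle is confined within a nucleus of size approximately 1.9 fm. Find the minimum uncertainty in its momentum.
2.775 × 10^-20 kg·m/s

Using the Heisenberg uncertainty principle:
ΔxΔp ≥ ℏ/2

With Δx ≈ L = 1.900e-15 m (the confinement size):
Δp_min = ℏ/(2Δx)
Δp_min = (1.055e-34 J·s) / (2 × 1.900e-15 m)
Δp_min = 2.775e-20 kg·m/s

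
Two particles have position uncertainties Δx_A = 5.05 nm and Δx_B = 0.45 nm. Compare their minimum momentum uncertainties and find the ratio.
Particle B has the larger minimum momentum uncertainty, by a factor of 11.22.

For each particle, the minimum momentum uncertainty is Δp_min = ℏ/(2Δx):

Particle A: Δp_A = ℏ/(2×5.050e-09 m) = 1.044e-26 kg·m/s
Particle B: Δp_B = ℏ/(2×4.500e-10 m) = 1.172e-25 kg·m/s

Ratio: Δp_B/Δp_A = 11.22

Since Δp_min ∝ 1/Δx, the particle with smaller position uncertainty (B) has larger momentum uncertainty.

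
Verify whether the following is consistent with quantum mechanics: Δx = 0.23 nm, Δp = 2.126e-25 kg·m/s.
No, it violates the uncertainty principle (impossible measurement).

Calculate the product ΔxΔp:
ΔxΔp = (2.300e-10 m) × (2.126e-25 kg·m/s)
ΔxΔp = 4.890e-35 J·s

Compare to the minimum allowed value ℏ/2:
ℏ/2 = 5.273e-35 J·s

Since ΔxΔp = 4.890e-35 J·s < 5.273e-35 J·s = ℏ/2,
the measurement violates the uncertainty principle.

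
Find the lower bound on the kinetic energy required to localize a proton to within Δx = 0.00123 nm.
3.429 eV

Localizing a particle requires giving it sufficient momentum uncertainty:

1. From uncertainty principle: Δp ≥ ℏ/(2Δx)
   Δp_min = (1.055e-34 J·s) / (2 × 1.230e-12 m)
   Δp_min = 4.287e-23 kg·m/s

2. This momentum uncertainty corresponds to kinetic energy:
   KE ≈ (Δp)²/(2m) = (4.287e-23)²/(2 × 1.673e-27 kg)
   KE = 5.494e-19 J = 3.429 eV

Tighter localization requires more energy.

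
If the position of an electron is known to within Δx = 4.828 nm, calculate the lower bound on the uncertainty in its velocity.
11.989 km/s

Using the Heisenberg uncertainty principle and Δp = mΔv:
ΔxΔp ≥ ℏ/2
Δx(mΔv) ≥ ℏ/2

The minimum uncertainty in velocity is:
Δv_min = ℏ/(2mΔx)
Δv_min = (1.055e-34 J·s) / (2 × 9.109e-31 kg × 4.828e-09 m)
Δv_min = 1.199e+04 m/s = 11.989 km/s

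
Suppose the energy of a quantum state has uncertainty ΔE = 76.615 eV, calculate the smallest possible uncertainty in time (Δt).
4.296 as

Using the energy-time uncertainty principle:
ΔEΔt ≥ ℏ/2

The minimum uncertainty in time is:
Δt_min = ℏ/(2ΔE)
Δt_min = (1.055e-34 J·s) / (2 × 1.228e-17 J)
Δt_min = 4.296e-18 s = 4.296 as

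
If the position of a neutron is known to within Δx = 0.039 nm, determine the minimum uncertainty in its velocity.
807.208 m/s

Using the Heisenberg uncertainty principle and Δp = mΔv:
ΔxΔp ≥ ℏ/2
Δx(mΔv) ≥ ℏ/2

The minimum uncertainty in velocity is:
Δv_min = ℏ/(2mΔx)
Δv_min = (1.055e-34 J·s) / (2 × 1.675e-27 kg × 3.900e-11 m)
Δv_min = 8.072e+02 m/s = 807.208 m/s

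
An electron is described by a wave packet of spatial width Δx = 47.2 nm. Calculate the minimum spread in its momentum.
1.117 × 10^-27 kg·m/s

For a wave packet, the spatial width Δx and momentum spread Δp are related by the uncertainty principle:
ΔxΔp ≥ ℏ/2

The minimum momentum spread is:
Δp_min = ℏ/(2Δx)
Δp_min = (1.055e-34 J·s) / (2 × 4.720e-08 m)
Δp_min = 1.117e-27 kg·m/s

A wave packet cannot have both a well-defined position and well-defined momentum.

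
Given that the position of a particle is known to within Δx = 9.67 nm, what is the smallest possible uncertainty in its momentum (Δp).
5.453 × 10^-27 kg·m/s

Using the Heisenberg uncertainty principle:
ΔxΔp ≥ ℏ/2

The minimum uncertainty in momentum is:
Δp_min = ℏ/(2Δx)
Δp_min = (1.055e-34 J·s) / (2 × 9.670e-09 m)
Δp_min = 5.453e-27 kg·m/s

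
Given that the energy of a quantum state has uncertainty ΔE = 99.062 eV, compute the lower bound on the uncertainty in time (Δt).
3.322 as

Using the energy-time uncertainty principle:
ΔEΔt ≥ ℏ/2

The minimum uncertainty in time is:
Δt_min = ℏ/(2ΔE)
Δt_min = (1.055e-34 J·s) / (2 × 1.587e-17 J)
Δt_min = 3.322e-18 s = 3.322 as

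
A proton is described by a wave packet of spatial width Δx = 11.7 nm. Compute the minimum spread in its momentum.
4.507 × 10^-27 kg·m/s

For a wave packet, the spatial width Δx and momentum spread Δp are related by the uncertainty principle:
ΔxΔp ≥ ℏ/2

The minimum momentum spread is:
Δp_min = ℏ/(2Δx)
Δp_min = (1.055e-34 J·s) / (2 × 1.170e-08 m)
Δp_min = 4.507e-27 kg·m/s

A wave packet cannot have both a well-defined position and well-defined momentum.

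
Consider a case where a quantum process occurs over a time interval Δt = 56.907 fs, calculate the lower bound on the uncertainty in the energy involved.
5.783 meV

Using the energy-time uncertainty principle:
ΔEΔt ≥ ℏ/2

The minimum uncertainty in energy is:
ΔE_min = ℏ/(2Δt)
ΔE_min = (1.055e-34 J·s) / (2 × 5.691e-14 s)
ΔE_min = 9.266e-22 J = 5.783 meV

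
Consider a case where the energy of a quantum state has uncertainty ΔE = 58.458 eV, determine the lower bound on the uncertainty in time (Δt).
5.630 as

Using the energy-time uncertainty principle:
ΔEΔt ≥ ℏ/2

The minimum uncertainty in time is:
Δt_min = ℏ/(2ΔE)
Δt_min = (1.055e-34 J·s) / (2 × 9.366e-18 J)
Δt_min = 5.630e-18 s = 5.630 as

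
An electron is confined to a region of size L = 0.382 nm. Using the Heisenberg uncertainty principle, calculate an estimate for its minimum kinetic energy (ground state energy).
65.273 meV

Using the uncertainty principle to estimate ground state energy:

1. The position uncertainty is approximately the confinement size:
   Δx ≈ L = 3.820e-10 m

2. From ΔxΔp ≥ ℏ/2, the minimum momentum uncertainty is:
   Δp ≈ ℏ/(2L) = 1.380e-25 kg·m/s

3. The kinetic energy is approximately:
   KE ≈ (Δp)²/(2m) = (1.380e-25)²/(2 × 9.109e-31 kg)
   KE ≈ 1.046e-20 J = 65.273 meV

This is an order-of-magnitude estimate of the ground state energy.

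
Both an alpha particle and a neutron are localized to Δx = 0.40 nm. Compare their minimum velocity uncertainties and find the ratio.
The neutron has the larger minimum velocity uncertainty, by a ratio of 4.0.

For both particles, Δp_min = ℏ/(2Δx) = 1.318e-25 kg·m/s (same for both).

The velocity uncertainty is Δv = Δp/m:
- alpha particle: Δv = 1.318e-25 / 6.645e-27 = 1.984e+01 m/s = 19.839 m/s
- neutron: Δv = 1.318e-25 / 1.675e-27 = 7.870e+01 m/s = 78.703 m/s

Ratio: 7.870e+01 / 1.984e+01 = 4.0

The lighter particle has larger velocity uncertainty because Δv ∝ 1/m.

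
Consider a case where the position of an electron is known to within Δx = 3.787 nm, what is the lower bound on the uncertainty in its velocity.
15.285 km/s

Using the Heisenberg uncertainty principle and Δp = mΔv:
ΔxΔp ≥ ℏ/2
Δx(mΔv) ≥ ℏ/2

The minimum uncertainty in velocity is:
Δv_min = ℏ/(2mΔx)
Δv_min = (1.055e-34 J·s) / (2 × 9.109e-31 kg × 3.787e-09 m)
Δv_min = 1.528e+04 m/s = 15.285 km/s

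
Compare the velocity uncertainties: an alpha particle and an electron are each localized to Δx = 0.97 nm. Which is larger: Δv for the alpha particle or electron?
The electron has the larger minimum velocity uncertainty, by a ratio of 7294.3.

For both particles, Δp_min = ℏ/(2Δx) = 5.436e-26 kg·m/s (same for both).

The velocity uncertainty is Δv = Δp/m:
- alpha particle: Δv = 5.436e-26 / 6.645e-27 = 8.181e+00 m/s = 8.181 m/s
- electron: Δv = 5.436e-26 / 9.109e-31 = 5.967e+04 m/s = 59.674 km/s

Ratio: 5.967e+04 / 8.181e+00 = 7294.3

The lighter particle has larger velocity uncertainty because Δv ∝ 1/m.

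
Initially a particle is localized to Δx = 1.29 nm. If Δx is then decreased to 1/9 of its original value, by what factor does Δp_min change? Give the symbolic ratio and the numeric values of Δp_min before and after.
Original Δp_min = 4.087 × 10^-26 kg·m/s; new Δp'_min = 3.679 × 10^-25 kg·m/s; ratio Δp'_min/Δp_min = 9.

From the uncertainty principle ΔxΔp ≥ ℏ/2, the minimum momentum uncertainty is Δp_min = ℏ/(2Δx).

Original (Δx = 1.29 nm = 1.290e-09 m):
Δp_min = (1.055e-34 J·s)/(2 × 1.290e-09 m) = 4.087e-26 kg·m/s

When Δx → (1/9)Δx:
Δp'_min = ℏ/(2 × (1/9)Δx) = 9 × ℏ/(2Δx) = 9 × Δp_min
Δp'_min = 9 × 4.087e-26 kg·m/s = 3.679e-25 kg·m/s

Since Δp_min ∝ 1/Δx, when Δx is decreased to 1/9 of its original value, Δp_min increases to 9 times its original value.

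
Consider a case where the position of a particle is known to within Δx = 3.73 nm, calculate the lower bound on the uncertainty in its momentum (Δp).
1.414 × 10^-26 kg·m/s

Using the Heisenberg uncertainty principle:
ΔxΔp ≥ ℏ/2

The minimum uncertainty in momentum is:
Δp_min = ℏ/(2Δx)
Δp_min = (1.055e-34 J·s) / (2 × 3.730e-09 m)
Δp_min = 1.414e-26 kg·m/s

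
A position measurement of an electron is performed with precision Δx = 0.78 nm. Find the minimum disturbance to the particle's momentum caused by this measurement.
6.760 × 10^-26 kg·m/s

The uncertainty principle implies that measuring position disturbs momentum:
ΔxΔp ≥ ℏ/2

When we measure position with precision Δx, we necessarily introduce a momentum uncertainty:
Δp ≥ ℏ/(2Δx)
Δp_min = (1.055e-34 J·s) / (2 × 7.800e-10 m)
Δp_min = 6.760e-26 kg·m/s

The more precisely we measure position, the greater the momentum disturbance.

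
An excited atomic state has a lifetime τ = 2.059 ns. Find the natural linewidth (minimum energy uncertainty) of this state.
159.838 neV

Using the energy-time uncertainty principle:
ΔEΔt ≥ ℏ/2

The lifetime τ represents the time uncertainty Δt.
The natural linewidth (minimum energy uncertainty) is:

ΔE = ℏ/(2τ)
ΔE = (1.055e-34 J·s) / (2 × 2.059e-09 s)
ΔE = 2.561e-26 J = 159.838 neV

This natural linewidth limits the precision of spectroscopic measurements.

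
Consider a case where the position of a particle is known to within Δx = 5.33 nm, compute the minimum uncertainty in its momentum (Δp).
9.893 × 10^-27 kg·m/s

Using the Heisenberg uncertainty principle:
ΔxΔp ≥ ℏ/2

The minimum uncertainty in momentum is:
Δp_min = ℏ/(2Δx)
Δp_min = (1.055e-34 J·s) / (2 × 5.330e-09 m)
Δp_min = 9.893e-27 kg·m/s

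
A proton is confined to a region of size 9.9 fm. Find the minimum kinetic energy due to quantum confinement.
52.928 keV

Using the uncertainty principle:

1. Position uncertainty: Δx ≈ 9.900e-15 m
2. Minimum momentum uncertainty: Δp = ℏ/(2Δx) = 5.326e-21 kg·m/s
3. Minimum kinetic energy:
   KE = (Δp)²/(2m) = (5.326e-21)²/(2 × 1.673e-27 kg)
   KE = 8.480e-15 J = 52.928 keV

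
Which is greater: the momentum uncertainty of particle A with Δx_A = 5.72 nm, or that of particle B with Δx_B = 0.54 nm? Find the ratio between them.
Particle B has the larger minimum momentum uncertainty, by a factor of 10.59.

For each particle, the minimum momentum uncertainty is Δp_min = ℏ/(2Δx):

Particle A: Δp_A = ℏ/(2×5.720e-09 m) = 9.218e-27 kg·m/s
Particle B: Δp_B = ℏ/(2×5.400e-10 m) = 9.765e-26 kg·m/s

Ratio: Δp_B/Δp_A = 10.59

Since Δp_min ∝ 1/Δx, the particle with smaller position uncertainty (B) has larger momentum uncertainty.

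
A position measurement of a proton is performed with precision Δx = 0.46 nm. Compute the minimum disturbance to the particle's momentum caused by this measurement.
1.146 × 10^-25 kg·m/s

The uncertainty principle implies that measuring position disturbs momentum:
ΔxΔp ≥ ℏ/2

When we measure position with precision Δx, we necessarily introduce a momentum uncertainty:
Δp ≥ ℏ/(2Δx)
Δp_min = (1.055e-34 J·s) / (2 × 4.600e-10 m)
Δp_min = 1.146e-25 kg·m/s

The more precisely we measure position, the greater the momentum disturbance.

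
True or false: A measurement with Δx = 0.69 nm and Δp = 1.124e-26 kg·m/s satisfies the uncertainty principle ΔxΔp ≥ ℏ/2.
No, it violates the uncertainty principle (impossible measurement).

Calculate the product ΔxΔp:
ΔxΔp = (6.900e-10 m) × (1.124e-26 kg·m/s)
ΔxΔp = 7.756e-36 J·s

Compare to the minimum allowed value ℏ/2:
ℏ/2 = 5.273e-35 J·s

Since ΔxΔp = 7.756e-36 J·s < 5.273e-35 J·s = ℏ/2,
the measurement violates the uncertainty principle.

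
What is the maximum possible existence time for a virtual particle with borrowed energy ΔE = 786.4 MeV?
4.185 × 10^-25 s

Using the energy-time uncertainty principle:
ΔEΔt ≥ ℏ/2

For a virtual particle borrowing energy ΔE, the maximum lifetime is:
Δt_max = ℏ/(2ΔE)

Converting energy:
ΔE = 786.4 MeV = 1.260e-10 J

Δt_max = (1.055e-34 J·s) / (2 × 1.260e-10 J)
Δt_max = 4.185e-25 s = 4.185 × 10^-25 s

Virtual particles with higher borrowed energy exist for shorter times.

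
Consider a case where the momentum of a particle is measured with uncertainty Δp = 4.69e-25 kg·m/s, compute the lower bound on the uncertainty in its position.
112.428 pm

Using the Heisenberg uncertainty principle:
ΔxΔp ≥ ℏ/2

The minimum uncertainty in position is:
Δx_min = ℏ/(2Δp)
Δx_min = (1.055e-34 J·s) / (2 × 4.690e-25 kg·m/s)
Δx_min = 1.124e-10 m = 112.428 pm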